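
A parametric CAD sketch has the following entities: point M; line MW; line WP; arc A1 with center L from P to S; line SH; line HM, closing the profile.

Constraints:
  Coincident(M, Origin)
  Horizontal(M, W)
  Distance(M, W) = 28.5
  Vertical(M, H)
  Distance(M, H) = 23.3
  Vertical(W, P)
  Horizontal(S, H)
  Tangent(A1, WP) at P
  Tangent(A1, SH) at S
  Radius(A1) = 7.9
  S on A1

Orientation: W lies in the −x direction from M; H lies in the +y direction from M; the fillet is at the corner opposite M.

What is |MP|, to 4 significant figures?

32.39

M is at the origin; M and W share the same y with |MW| = 28.5 and W on the −x side, so W = (-28.50, 0.000). M and H share the same x with |MH| = 23.3 and H on the +y side, so H = (0.000, 23.30). The virtual corner opposite M is at (-28.50, 23.30). Since A1 is tangent to WP there, LP ⟂ WP and since A1 is tangent to SH there, LS ⟂ SH, with radius 7.9, so the center L sits 7.9 in from both sides at L = (-20.60, 15.40). That places the tangent points at P = (-28.50, 15.40) on WP and S = (-20.60, 23.30) on SH. Then |MP| = |P − M| = 32.39.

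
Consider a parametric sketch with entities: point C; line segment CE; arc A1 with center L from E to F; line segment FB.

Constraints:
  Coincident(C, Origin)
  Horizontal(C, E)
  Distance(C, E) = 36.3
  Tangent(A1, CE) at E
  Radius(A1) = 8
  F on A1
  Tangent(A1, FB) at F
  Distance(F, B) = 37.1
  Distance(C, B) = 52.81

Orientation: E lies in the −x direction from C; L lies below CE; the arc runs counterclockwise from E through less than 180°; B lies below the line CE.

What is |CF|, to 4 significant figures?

45.01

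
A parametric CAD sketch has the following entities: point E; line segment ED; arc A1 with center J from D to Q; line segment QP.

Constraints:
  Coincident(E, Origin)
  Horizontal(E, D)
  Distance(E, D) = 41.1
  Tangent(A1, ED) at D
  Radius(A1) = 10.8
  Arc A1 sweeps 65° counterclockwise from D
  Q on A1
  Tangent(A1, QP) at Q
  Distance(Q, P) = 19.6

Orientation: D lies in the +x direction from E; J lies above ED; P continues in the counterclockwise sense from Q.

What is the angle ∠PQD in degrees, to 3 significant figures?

148°

On A1, D sits at bearing -90° from J; a 65° counterclockwise sweep puts Q at bearing -25°, so Q = J + 10.8·(cos -25°, sin -25°) = (50.9, 6.24). Since A1 is tangent to QP there, JQ ⟂ QP, so QP runs along (−sin -25°, cos -25°); with |QP| = 19.6, P = (59.2, 24.0). Then cos ∠PQD = QP·QD / (|QP||QD|), giving 148°.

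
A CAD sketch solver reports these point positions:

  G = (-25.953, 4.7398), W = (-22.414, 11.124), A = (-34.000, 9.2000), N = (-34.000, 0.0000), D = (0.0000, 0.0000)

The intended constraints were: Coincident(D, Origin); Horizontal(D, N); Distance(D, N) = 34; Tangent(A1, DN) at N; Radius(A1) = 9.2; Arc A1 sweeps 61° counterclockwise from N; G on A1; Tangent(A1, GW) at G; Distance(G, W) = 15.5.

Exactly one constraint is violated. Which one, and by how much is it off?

Distance(G, W) = 15.5 — off by 8.20.

D = (0.00, 0.00) ✓; D.y = 0.00, N.y = 0.00 ✓; |DN| = 34.00 ✓; ∠(AN, ND) = 90.00° ✓; |AN| = 9.200 ✓; bearing(A→G) − bearing(A→N) = 61.00° ✓; |AG| = 9.200 ✓; ∠(AG, GW) = 90.00° ✓; |GW| = 7.299 ✗.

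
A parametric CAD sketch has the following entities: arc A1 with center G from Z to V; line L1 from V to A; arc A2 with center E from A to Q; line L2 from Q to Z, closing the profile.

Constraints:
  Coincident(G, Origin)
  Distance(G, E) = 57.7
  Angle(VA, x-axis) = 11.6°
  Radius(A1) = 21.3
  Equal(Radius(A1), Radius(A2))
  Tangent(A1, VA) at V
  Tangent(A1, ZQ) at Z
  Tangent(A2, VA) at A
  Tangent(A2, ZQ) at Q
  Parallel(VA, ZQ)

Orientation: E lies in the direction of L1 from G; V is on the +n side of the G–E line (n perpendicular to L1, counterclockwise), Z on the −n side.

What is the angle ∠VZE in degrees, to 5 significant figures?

69.738°

The slot axis is L1's direction at 11.6°, so u = (cos 11.6°, sin 11.6°) = (0.97958, 0.20108) and n = (−sin 11.6°, cos 11.6°) = (-0.20108, 0.97958). G is at the origin and E lies 57.7 along u from G, so E = 57.7·u = (56.521, 11.602). Tangency of A1 to both parallel lines with radius 21.3 puts V and Z at G ± 21.3·n: V = (-4.2830, 20.865), Z = (4.2830, -20.865). Then cos ∠VZE = ZV·ZE / (|ZV||ZE|), giving 69.738°.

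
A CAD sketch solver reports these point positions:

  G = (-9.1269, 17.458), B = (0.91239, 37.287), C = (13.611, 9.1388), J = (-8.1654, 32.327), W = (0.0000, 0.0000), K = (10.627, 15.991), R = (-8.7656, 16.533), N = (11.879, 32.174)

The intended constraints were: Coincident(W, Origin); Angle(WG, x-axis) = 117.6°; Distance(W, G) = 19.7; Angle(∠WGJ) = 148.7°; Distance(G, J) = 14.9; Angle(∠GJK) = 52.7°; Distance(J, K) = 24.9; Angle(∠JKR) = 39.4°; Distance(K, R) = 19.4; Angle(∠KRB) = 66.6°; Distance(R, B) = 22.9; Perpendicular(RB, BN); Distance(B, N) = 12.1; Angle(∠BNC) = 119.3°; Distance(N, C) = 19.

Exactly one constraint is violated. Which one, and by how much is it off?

Distance(N, C) = 19 — off by 4.10.

W = (0.00, 0.00) ✓; WG at 117.6° ✓; |WG| = 19.70 ✓; ∠WGJ = 148.7° ✓; |GJ| = 14.90 ✓; ∠GJK = 52.70° ✓; |JK| = 24.90 ✓; ∠JKR = 39.40° ✓; |KR| = 19.40 ✓; ∠KRB = 66.60° ✓; |RB| = 22.90 ✓; ∠(RB, BN) = 90.00° ✓; |BN| = 12.10 ✓; ∠BNC = 119.3° ✓; |NC| = 23.10 ✗.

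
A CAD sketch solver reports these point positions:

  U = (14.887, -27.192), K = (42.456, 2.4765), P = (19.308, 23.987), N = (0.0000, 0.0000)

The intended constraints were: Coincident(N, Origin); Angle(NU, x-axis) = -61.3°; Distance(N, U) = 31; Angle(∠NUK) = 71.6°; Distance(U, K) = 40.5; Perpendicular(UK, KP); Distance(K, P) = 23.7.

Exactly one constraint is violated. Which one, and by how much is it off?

Distance(K, P) = 23.7 — off by 7.90.

N = (0.00, 0.00) ✓; NU at -61.30° ✓; |NU| = 31.00 ✓; ∠NUK = 71.60° ✓; |UK| = 40.50 ✓; ∠(UK, KP) = 90.00° ✓; |KP| = 31.60 ✗.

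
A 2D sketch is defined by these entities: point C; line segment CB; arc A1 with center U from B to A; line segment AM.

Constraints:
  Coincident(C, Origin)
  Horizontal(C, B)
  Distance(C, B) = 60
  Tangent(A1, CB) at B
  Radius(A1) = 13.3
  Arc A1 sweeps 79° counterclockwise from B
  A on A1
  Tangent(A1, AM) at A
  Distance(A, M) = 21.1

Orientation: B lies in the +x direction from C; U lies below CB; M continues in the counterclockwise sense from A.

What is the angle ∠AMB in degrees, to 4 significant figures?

17.49°

On A1, B sits at bearing 90° from U; a 79° counterclockwise sweep puts A at bearing 169°, so A = U + 13.3·(cos 169°, sin 169°) = (46.94, -10.76). Tangency of A1 to AM means the radius UA is perpendicular to AM, so AM runs along (−sin 169°, cos 169°); with |AM| = 21.1, M = (42.92, -31.47). Then cos ∠AMB = MA·MB / (|MA||MB|), giving 17.49°.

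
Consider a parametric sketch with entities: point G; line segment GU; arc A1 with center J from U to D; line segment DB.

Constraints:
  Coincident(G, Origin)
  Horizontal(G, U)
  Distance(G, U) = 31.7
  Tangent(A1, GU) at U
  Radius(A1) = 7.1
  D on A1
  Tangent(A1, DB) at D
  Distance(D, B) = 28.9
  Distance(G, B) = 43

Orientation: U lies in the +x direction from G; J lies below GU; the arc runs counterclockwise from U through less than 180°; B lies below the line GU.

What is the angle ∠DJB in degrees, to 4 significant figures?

76.20°

G is at the origin; G and U share the same y with |GU| = 31.7 and U on the +x side, so U = (31.70, 0.000). Since A1 is tangent to GU there, JU ⟂ GU, so J = U + (0, -7.1) = (31.70, -7.100). Since JD ⟂ DB (tangency), |JB| = √(7.1² + 28.9²) = 29.76 regardless of where D sits on A1. So B lies on both circle(G, 43.0) and circle(J, 29.76); the below-GU intersection is B = (23.82, -35.80). D is the foot of the tangent from B: D = (24.60, -6.908).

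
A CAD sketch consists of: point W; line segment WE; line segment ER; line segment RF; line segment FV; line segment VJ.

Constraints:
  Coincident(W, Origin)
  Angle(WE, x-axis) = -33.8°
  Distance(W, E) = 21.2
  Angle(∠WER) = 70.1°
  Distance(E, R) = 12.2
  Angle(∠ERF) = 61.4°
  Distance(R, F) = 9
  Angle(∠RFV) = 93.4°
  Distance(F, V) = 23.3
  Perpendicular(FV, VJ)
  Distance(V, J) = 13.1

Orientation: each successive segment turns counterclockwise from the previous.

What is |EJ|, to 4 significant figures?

15.82

∠RFV = 93.4° gives FV at -78.70° from the x-axis; with |FV| = 23.3, V = (16.41, -25.08). FV is perpendicular to VJ, so VJ runs at 11.30°; with |VJ| = 13.1, J = (29.25, -22.52). Then |EJ| = |J − E| = 15.82.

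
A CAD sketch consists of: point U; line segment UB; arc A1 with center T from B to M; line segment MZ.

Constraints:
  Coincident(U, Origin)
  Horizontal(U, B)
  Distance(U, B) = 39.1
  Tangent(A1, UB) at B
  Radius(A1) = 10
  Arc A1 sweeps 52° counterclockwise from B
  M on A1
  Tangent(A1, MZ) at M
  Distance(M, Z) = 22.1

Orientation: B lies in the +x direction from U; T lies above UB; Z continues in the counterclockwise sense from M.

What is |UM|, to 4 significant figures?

47.14

Since A1 is tangent to UB there, TB ⟂ UB, so T = B + (0, 10) = (39.10, 10.00). On A1, B sits at bearing -90° from T; a 52° counterclockwise sweep puts M at bearing -38°, so M = T + 10.0·(cos -38°, sin -38°) = (46.98, 3.843). Then |UM| = |M − U| = 47.14.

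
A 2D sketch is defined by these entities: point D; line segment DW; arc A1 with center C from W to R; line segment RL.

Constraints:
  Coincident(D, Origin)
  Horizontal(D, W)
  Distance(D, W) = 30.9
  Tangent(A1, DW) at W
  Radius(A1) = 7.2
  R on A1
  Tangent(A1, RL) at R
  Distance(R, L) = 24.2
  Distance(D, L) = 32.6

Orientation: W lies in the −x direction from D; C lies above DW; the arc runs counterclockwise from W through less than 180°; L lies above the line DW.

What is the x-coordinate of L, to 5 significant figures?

-16.638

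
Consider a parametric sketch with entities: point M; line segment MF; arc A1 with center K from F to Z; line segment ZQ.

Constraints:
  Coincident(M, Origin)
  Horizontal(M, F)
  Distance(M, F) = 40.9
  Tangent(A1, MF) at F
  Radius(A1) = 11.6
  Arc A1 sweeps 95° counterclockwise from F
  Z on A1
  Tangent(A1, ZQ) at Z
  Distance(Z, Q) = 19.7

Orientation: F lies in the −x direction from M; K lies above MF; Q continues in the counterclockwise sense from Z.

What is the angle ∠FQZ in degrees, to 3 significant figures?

22.0°

On A1, F sits at bearing -90° from K; a 95° counterclockwise sweep puts Z at bearing 5°, so Z = K + 11.6·(cos 5°, sin 5°) = (-29.3, 12.6). Since A1 is tangent to ZQ there, KZ ⟂ ZQ, so ZQ runs along (−sin 5°, cos 5°); with |ZQ| = 19.7, Q = (-31.1, 32.2). Then cos ∠FQZ = QF·QZ / (|QF||QZ|), giving 22.0°.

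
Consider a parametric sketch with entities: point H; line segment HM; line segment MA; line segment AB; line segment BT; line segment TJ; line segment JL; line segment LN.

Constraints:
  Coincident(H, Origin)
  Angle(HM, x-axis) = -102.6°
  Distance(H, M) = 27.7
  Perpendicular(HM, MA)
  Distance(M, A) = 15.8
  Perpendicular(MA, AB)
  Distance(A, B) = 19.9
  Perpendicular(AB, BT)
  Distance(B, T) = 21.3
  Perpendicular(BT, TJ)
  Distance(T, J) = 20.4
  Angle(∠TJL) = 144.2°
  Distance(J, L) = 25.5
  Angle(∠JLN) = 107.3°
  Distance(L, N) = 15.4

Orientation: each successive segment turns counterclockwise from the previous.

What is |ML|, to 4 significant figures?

23.18

H is at the origin; HM runs at -102.6° with length 27.7, so M = (-6.043, -27.03). HM ⟂ MA, so MA runs at -12.60°; with |MA| = 15.8, A = (9.377, -30.48). MA is perpendicular to AB, so AB runs at 77.40°; with |AB| = 19.9, B = (13.72, -11.06). AB ⟂ BT, so BT runs at 167.4°; with |BT| = 21.3, T = (-7.069, -6.412). BT ⟂ TJ, so TJ runs at -102.6°; with |TJ| = 20.4, J = (-11.52, -26.32). ∠TJL = 144.2° gives JL at -66.80° from the x-axis; with |JL| = 25.5, L = (-1.474, -49.76). Then |ML| = |L − M| = 23.18.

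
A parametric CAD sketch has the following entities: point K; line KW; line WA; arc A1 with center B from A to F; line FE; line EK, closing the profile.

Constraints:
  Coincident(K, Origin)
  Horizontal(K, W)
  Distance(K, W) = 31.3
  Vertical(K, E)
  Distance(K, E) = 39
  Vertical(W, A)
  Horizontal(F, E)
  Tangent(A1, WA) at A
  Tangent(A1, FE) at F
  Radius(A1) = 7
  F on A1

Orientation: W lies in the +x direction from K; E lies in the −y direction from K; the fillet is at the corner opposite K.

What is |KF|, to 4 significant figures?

45.95

K is at the origin; KW is horizontal with |KW| = 31.3 and W on the +x side, so W = (31.30, 0.000). K and E share the same x with |KE| = 39.0 and E on the −y side, so E = (0.000, -39.00). The virtual corner opposite K is at (31.30, -39.00). The tangent condition forces BA to be normal to WA and since A1 is tangent to FE there, BF ⟂ FE, with radius 7.0, so the center B sits 7.0 in from both sides at B = (24.30, -32.00). That places the tangent points at A = (31.30, -32.00) on WA and F = (24.30, -39.00) on FE. Then |KF| = |F − K| = 45.95.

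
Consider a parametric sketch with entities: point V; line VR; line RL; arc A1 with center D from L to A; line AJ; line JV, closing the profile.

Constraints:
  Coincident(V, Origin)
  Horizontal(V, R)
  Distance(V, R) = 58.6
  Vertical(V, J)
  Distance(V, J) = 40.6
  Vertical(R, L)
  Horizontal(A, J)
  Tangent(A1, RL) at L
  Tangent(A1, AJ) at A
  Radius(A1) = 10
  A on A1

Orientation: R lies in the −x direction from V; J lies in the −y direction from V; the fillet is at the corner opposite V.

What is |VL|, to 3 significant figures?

66.1

V is at the origin; V and R share the same y with |VR| = 58.6 and R on the −x side, so R = (-58.6, 0.00). V and J share the same x with |VJ| = 40.6 and J on the −y side, so J = (0.00, -40.6). The virtual corner opposite V is at (-58.6, -40.6). The tangent condition forces DL to be normal to RL and A1 meets AJ tangentially, so DA is at right angles to AJ, with radius 10.0, so the center D sits 10.0 in from both sides at D = (-48.6, -30.6). That places the tangent points at L = (-58.6, -30.6) on RL and A = (-48.6, -40.6) on AJ. Then |VL| = |L − V| = 66.1.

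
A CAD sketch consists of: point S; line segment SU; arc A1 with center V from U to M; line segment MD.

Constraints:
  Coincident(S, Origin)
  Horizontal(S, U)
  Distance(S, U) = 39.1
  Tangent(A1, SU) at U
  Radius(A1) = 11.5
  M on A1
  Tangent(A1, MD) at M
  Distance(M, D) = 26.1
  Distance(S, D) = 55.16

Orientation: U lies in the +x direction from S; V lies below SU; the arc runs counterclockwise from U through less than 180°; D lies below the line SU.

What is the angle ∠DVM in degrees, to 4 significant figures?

66.22°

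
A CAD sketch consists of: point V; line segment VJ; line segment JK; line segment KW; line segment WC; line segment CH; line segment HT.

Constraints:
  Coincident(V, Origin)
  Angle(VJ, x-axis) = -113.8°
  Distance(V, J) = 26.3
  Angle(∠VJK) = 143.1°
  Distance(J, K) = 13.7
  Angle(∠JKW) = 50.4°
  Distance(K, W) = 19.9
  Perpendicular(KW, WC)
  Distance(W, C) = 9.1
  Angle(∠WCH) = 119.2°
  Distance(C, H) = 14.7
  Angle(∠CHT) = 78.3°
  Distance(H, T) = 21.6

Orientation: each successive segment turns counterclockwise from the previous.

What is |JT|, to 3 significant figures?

17.0

V is at the origin; VJ runs at -113.8° with length 26.3, so J = (-10.6, -24.1). ∠VJK = 143.1° gives JK at -76.9° from the x-axis; with |JK| = 13.7, K = (-7.51, -37.4). ∠JKW = 50.4° gives KW at 52.7° from the x-axis; with |KW| = 19.9, W = (4.55, -21.6). The perpendicularity gives WC at right angles to KW, so WC runs at 143°; with |WC| = 9.1, C = (-2.69, -16.1). ∠WCH = 119.2° gives CH at -156° from the x-axis; with |CH| = 14.7, H = (-16.2, -21.9). ∠CHT = 78.3° gives HT at -54.8° from the x-axis; with |HT| = 21.6, T = (-3.72, -39.6). Then |JT| = |T − J| = 17.0.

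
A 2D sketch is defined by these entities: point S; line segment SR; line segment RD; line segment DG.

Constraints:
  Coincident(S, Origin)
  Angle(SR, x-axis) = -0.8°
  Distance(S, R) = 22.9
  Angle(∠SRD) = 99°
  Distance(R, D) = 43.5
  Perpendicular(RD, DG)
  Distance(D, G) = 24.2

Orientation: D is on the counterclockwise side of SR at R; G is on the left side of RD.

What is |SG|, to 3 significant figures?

47.1

S is at the origin; SR runs at -0.8° with length 22.9, so R = 22.9·(cos -0.8°, sin -0.8°) = (22.9, -0.320). ∠SRD = 99.0°, so RD runs at -0.8° + (180° − 99.0°) = 80.2° from the x-axis; with |RD| = 43.5, D = R + 43.5·(cos 80.2°, sin 80.2°) = (30.3, 42.5). RD ⟂ DG; with |DG| = 24.2 on the left of RD, G = D + 24.2·(-0.985, 0.170) = (6.46, 46.7). Then |SG| = |G − S| = 47.1.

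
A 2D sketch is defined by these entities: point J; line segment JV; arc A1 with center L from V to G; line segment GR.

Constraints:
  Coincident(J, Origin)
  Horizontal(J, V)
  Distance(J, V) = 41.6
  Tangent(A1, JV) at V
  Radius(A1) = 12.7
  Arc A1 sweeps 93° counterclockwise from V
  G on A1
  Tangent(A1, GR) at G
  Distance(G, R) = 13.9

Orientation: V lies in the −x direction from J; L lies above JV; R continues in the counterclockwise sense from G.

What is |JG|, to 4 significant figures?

31.86

J is at the origin; J and V share the same y with |JV| = 41.6 and V on the −x side, so V = (-41.60, 0.000). The tangent condition forces LV to be normal to JV, so L = V + (0, 12.7) = (-41.60, 12.70). On A1, V sits at bearing -90° from L; a 93° counterclockwise sweep puts G at bearing 3°, so G = L + 12.7·(cos 3°, sin 3°) = (-28.92, 13.36). Then |JG| = |G − J| = 31.86.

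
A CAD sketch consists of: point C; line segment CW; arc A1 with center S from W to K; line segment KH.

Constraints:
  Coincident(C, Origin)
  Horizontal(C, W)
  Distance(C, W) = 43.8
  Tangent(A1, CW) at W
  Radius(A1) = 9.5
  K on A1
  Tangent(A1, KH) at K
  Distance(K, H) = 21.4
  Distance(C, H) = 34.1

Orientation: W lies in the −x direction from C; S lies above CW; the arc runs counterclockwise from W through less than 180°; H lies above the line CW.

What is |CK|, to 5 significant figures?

35.884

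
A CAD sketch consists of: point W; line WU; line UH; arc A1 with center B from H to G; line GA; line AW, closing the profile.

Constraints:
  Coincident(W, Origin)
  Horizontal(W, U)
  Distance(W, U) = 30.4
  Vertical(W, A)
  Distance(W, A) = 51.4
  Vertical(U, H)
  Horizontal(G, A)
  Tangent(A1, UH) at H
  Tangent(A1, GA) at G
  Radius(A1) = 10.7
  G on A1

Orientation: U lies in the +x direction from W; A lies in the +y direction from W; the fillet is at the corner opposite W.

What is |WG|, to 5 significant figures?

55.046

The virtual corner opposite W is at (30.400, 51.400). A1 meets UH tangentially, so BH is at right angles to UH and A1 meets GA tangentially, so BG is at right angles to GA, with radius 10.7, so the center B sits 10.7 in from both sides at B = (19.700, 40.700). That places the tangent points at H = (30.400, 40.700) on UH and G = (19.700, 51.400) on GA. Then |WG| = |G − W| = 55.046.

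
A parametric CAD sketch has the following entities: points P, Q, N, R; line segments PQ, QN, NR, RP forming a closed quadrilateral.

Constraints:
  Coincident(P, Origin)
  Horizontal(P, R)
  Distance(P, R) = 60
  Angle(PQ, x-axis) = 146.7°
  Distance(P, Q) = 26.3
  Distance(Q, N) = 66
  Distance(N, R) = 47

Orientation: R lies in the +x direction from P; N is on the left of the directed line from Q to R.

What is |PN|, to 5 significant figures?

56.466

Checks: |QN| = 66.00 ✓; |NR| = 47.00 ✓.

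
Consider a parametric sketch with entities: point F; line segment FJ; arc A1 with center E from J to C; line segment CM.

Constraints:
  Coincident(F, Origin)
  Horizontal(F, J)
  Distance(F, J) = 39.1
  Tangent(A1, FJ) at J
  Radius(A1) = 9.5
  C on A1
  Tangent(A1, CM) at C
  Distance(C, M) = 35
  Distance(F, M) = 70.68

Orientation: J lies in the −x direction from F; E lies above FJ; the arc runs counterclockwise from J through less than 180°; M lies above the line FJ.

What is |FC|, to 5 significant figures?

36.448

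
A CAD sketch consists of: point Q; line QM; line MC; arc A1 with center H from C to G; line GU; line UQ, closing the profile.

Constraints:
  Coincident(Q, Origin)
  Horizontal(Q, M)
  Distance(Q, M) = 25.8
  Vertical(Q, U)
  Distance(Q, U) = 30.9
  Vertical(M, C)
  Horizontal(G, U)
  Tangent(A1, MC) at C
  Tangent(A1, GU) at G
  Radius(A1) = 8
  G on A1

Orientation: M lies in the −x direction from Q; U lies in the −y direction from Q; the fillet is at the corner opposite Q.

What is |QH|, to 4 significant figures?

29.00

Q is at the origin; Q and M share the same y with |QM| = 25.8 and M on the −x side, so M = (-25.80, 0.000). QU is vertical with |QU| = 30.9 and U on the −y side, so U = (0.000, -30.90). The virtual corner opposite Q is at (-25.80, -30.90). Since A1 is tangent to MC there, HC ⟂ MC and since A1 is tangent to GU there, HG ⟂ GU, with radius 8.0, so the center H sits 8.0 in from both sides at H = (-17.80, -22.90). Then |QH| = |H − Q| = 29.00.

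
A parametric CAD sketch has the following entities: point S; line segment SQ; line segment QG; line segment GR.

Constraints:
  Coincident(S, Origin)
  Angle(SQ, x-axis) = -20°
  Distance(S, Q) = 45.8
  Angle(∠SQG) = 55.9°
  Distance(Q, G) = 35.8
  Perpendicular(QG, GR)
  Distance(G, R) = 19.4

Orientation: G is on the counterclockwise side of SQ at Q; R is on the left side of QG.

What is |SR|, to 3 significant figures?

21.1

S is at the origin; SQ runs at -20.0° with length 45.8, so Q = 45.8·(cos -20.0°, sin -20.0°) = (43.0, -15.7). ∠SQG = 55.9°, so QG runs at -20.0° + (180° − 55.9°) = 104° from the x-axis; with |QG| = 35.8, G = Q + 35.8·(cos 104°, sin 104°) = (34.3, 19.1). QG ⟂ GR; with |GR| = 19.4 on the left of QG, R = G + 19.4·(-0.970, -0.244) = (15.5, 14.3). Then |SR| = |R − S| = 21.1.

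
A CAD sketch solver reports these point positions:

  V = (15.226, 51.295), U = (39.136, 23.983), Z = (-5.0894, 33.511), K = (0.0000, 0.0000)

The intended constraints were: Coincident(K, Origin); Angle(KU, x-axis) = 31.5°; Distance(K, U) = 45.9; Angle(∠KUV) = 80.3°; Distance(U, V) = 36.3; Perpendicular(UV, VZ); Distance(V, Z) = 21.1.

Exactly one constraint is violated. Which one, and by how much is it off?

Distance(V, Z) = 21.1 — off by 5.90.

K = (0.00, 0.00) ✓; KU at 31.50° ✓; |KU| = 45.90 ✓; ∠KUV = 80.30° ✓; |UV| = 36.30 ✓; ∠(UV, VZ) = 90.00° ✓; |VZ| = 27.00 ✗.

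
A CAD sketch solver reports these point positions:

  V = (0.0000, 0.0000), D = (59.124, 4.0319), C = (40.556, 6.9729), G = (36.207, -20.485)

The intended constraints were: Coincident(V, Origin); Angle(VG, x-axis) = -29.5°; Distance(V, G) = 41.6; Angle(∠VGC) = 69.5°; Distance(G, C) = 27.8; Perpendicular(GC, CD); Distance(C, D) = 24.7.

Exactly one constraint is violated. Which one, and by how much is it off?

Distance(C, D) = 24.7 — off by 5.90.

V = (0.00, 0.00) ✓; VG at -29.50° ✓; |VG| = 41.60 ✓; ∠VGC = 69.50° ✓; |GC| = 27.80 ✓; ∠(GC, CD) = 90.00° ✓; |CD| = 18.80 ✗.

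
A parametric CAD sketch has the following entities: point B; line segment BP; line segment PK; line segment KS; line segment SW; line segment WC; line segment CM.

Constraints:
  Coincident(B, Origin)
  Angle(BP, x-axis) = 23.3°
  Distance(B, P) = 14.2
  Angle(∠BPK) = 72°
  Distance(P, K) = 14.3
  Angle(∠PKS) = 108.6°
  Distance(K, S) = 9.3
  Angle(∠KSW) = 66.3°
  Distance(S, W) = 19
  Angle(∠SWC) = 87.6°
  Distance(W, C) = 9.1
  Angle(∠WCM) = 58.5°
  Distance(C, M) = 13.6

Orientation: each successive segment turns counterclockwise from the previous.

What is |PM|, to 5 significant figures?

12.098

∠SWC = 87.6° gives WC at 48.800° from the x-axis; with |WC| = 9.1, C = (14.778, 6.5151). ∠WCM = 58.5° gives CM at 170.30° from the x-axis; with |CM| = 13.6, M = (1.3721, 8.8066). Then |PM| = |M − P| = 12.098.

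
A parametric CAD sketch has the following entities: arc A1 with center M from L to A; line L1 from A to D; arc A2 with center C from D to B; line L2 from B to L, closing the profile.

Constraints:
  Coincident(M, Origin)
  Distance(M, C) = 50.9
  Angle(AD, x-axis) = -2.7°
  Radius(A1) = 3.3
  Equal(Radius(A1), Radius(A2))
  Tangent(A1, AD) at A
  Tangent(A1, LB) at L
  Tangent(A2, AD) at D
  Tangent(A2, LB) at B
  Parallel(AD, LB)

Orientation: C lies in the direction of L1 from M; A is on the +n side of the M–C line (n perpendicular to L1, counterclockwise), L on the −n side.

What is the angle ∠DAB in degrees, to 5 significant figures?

7.3881°

The slot axis is L1's direction at -2.7°, so u = (cos -2.7°, sin -2.7°) = (0.99889, -0.047106) and n = (−sin -2.7°, cos -2.7°) = (0.047106, 0.99889). M is at the origin and C lies 50.9 along u from M, so C = 50.9·u = (50.843, -2.3977). Tangency of A1 to both parallel lines with radius 3.3 puts A and L at M ± 3.3·n: A = (0.15545, 3.2963), L = (-0.15545, -3.2963). Equal radii place D and B the same way about C: D = C + 3.3·n = (50.999, 0.89862), B = C − 3.3·n = (50.688, -5.6941). Then cos ∠DAB = AD·AB / (|AD||AB|), giving 7.3881°.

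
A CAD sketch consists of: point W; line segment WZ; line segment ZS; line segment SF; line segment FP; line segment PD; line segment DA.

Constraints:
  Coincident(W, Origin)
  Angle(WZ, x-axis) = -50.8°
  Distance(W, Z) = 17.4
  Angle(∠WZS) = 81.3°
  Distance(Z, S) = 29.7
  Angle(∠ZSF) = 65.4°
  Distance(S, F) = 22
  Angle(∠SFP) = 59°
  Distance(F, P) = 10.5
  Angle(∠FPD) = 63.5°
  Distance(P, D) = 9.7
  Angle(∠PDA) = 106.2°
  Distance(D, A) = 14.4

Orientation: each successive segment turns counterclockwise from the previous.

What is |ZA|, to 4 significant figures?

37.97

W is at the origin; WZ runs at -50.8° with length 17.4, so Z = (11.00, -13.48). ∠WZS = 81.3° gives ZS at 47.90° from the x-axis; with |ZS| = 29.7, S = (30.91, 8.553). ∠ZSF = 65.4° gives SF at 162.5° from the x-axis; with |SF| = 22.0, F = (9.927, 15.17). ∠SFP = 59.0° gives FP at -76.50° from the x-axis; with |FP| = 10.5, P = (12.38, 4.958). ∠FPD = 63.5° gives PD at 40.00° from the x-axis; with |PD| = 9.7, D = (19.81, 11.19). ∠PDA = 106.2° gives DA at 113.8° from the x-axis; with |DA| = 14.4, A = (14.00, 24.37). Then |ZA| = |A − Z| = 37.97.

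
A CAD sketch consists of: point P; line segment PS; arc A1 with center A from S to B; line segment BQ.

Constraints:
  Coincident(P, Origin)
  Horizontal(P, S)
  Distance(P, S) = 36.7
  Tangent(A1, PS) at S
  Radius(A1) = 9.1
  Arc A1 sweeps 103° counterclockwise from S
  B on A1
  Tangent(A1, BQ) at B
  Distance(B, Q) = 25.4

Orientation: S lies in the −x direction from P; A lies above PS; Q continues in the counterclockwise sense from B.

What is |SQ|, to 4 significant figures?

36.03

P is at the origin; P and S share the same y with |PS| = 36.7 and S on the −x side, so S = (-36.70, 0.000). The tangent condition forces AS to be normal to PS, so A = S + (0, 9.1) = (-36.70, 9.100). On A1, S sits at bearing -90° from A; a 103° counterclockwise sweep puts B at bearing 13°, so B = A + 9.1·(cos 13°, sin 13°) = (-27.83, 11.15). Since A1 is tangent to BQ there, AB ⟂ BQ, so BQ runs along (−sin 13°, cos 13°); with |BQ| = 25.4, Q = (-33.55, 35.90). Then |SQ| = |Q − S| = 36.03.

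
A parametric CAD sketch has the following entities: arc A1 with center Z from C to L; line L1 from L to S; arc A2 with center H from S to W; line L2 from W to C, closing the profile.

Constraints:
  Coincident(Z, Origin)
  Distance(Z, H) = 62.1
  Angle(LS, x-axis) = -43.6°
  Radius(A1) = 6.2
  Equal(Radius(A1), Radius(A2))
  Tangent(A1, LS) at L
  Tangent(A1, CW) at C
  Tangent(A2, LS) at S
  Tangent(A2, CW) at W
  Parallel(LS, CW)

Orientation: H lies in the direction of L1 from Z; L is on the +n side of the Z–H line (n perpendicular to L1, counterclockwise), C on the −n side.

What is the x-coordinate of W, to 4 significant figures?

40.70

The slot axis is L1's direction at -43.6°, so u = (cos -43.6°, sin -43.6°) = (0.7242, -0.6896) and n = (−sin -43.6°, cos -43.6°) = (0.6896, 0.7242). Z is at the origin and H lies 62.1 along u from Z, so H = 62.1·u = (44.97, -42.83). Tangency of A1 to both parallel lines with radius 6.2 puts L and C at Z ± 6.2·n: L = (4.276, 4.490), C = (-4.276, -4.490). Equal radii place S and W the same way about H: S = H + 6.2·n = (49.25, -38.34), W = H − 6.2·n = (40.70, -47.32). So W.x = 40.70.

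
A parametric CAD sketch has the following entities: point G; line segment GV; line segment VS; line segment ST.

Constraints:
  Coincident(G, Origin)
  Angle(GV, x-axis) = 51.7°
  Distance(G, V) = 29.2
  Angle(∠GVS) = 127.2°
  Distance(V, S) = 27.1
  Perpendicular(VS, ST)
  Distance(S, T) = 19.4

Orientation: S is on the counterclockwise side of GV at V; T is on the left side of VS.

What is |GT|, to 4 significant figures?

44.92

G is at the origin; GV runs at 51.7° with length 29.2, so V = 29.2·(cos 51.7°, sin 51.7°) = (18.10, 22.92). ∠GVS = 127.2°, so VS runs at 51.7° + (180° − 127.2°) = 104.5° from the x-axis; with |VS| = 27.1, S = V + 27.1·(cos 104.5°, sin 104.5°) = (11.31, 49.15). The perpendicularity gives ST at right angles to VS; with |ST| = 19.4 on the left of VS, T = S + 19.4·(-0.9681, -0.2504) = (-7.470, 44.29). Then |GT| = |T − G| = 44.92.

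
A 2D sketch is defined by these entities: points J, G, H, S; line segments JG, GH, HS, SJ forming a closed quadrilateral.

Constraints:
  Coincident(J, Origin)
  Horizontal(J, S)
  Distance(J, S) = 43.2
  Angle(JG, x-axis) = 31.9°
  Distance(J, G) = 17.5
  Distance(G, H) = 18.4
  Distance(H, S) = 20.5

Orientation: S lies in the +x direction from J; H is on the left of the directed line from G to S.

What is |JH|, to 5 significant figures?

35.827

Checks: J.y = 0.00, S.y = 0.00 ✓; |GH| = 18.40 ✓; |HS| = 20.50 ✓.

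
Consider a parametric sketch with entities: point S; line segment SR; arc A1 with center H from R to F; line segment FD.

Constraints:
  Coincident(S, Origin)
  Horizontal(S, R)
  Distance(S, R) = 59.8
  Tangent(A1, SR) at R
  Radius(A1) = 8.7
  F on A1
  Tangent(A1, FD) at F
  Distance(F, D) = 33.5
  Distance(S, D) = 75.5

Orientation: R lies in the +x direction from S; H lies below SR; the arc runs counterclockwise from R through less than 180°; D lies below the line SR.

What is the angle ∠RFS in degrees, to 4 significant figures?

113.5°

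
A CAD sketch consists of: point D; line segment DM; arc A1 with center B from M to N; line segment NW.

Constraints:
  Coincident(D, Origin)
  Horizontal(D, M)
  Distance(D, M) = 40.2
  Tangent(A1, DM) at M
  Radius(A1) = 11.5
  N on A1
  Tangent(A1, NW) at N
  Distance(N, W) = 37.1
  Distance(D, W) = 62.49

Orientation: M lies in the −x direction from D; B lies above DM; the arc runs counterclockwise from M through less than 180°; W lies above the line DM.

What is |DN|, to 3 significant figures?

32.2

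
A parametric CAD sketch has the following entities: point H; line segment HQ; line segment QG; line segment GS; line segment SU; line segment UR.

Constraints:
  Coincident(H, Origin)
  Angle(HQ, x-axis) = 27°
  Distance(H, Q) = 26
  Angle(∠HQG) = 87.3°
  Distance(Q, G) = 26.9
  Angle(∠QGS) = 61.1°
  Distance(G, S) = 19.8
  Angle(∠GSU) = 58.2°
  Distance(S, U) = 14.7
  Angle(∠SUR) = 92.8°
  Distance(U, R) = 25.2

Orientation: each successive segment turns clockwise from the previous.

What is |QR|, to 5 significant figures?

32.712

H is at the origin; HQ runs at 27.0° with length 26.0, so Q = (23.166, 11.804). ∠HQG = 87.3° gives QG at -65.700° from the x-axis; with |QG| = 26.9, G = (34.236, -12.713). ∠QGS = 61.1° gives GS at 175.40° from the x-axis; with |GS| = 19.8, S = (14.500, -11.125). ∠GSU = 58.2° gives SU at 53.600° from the x-axis; with |SU| = 14.7, U = (23.223, 0.70688). ∠SUR = 92.8° gives UR at -33.600° from the x-axis; with |UR| = 25.2, R = (44.213, -13.239). Then |QR| = |R − Q| = 32.712.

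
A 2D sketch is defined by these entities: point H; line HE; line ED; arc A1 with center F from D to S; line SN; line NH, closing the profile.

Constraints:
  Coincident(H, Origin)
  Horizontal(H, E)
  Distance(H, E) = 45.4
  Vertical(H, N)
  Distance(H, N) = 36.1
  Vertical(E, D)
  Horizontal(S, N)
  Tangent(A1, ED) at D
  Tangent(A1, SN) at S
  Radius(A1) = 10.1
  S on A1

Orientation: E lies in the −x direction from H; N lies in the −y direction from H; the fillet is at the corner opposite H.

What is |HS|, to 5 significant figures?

50.491

H is at the origin; H and E share the same y with |HE| = 45.4 and E on the −x side, so E = (-45.400, 0.0000). H and N share the same x with |HN| = 36.1 and N on the −y side, so N = (0.0000, -36.100). The virtual corner opposite H is at (-45.400, -36.100). Since A1 is tangent to ED there, FD ⟂ ED and A1 meets SN tangentially, so FS is at right angles to SN, with radius 10.1, so the center F sits 10.1 in from both sides at F = (-35.300, -26.000). That places the tangent points at D = (-45.400, -26.000) on ED and S = (-35.300, -36.100) on SN. Then |HS| = |S − H| = 50.491.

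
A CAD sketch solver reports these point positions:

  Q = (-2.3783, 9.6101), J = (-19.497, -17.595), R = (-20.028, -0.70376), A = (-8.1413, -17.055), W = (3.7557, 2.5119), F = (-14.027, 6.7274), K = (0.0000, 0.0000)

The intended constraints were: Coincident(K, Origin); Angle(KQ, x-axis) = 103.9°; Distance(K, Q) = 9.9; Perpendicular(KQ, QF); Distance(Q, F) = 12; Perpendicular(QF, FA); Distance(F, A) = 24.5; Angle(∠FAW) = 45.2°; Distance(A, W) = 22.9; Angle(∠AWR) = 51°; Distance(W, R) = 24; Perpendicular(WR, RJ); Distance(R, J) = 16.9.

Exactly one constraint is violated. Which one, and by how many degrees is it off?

Perpendicular(WR, RJ) — off by 5.90°.

K = (0.00, 0.00) ✓; KQ at 103.9° ✓; |KQ| = 9.900 ✓; ∠(KQ, QF) = 90.00° ✓; |QF| = 12.00 ✓; ∠(QF, FA) = 90.00° ✓; |FA| = 24.50 ✓; ∠FAW = 45.20° ✓; |AW| = 22.90 ✓; ∠AWR = 51.00° ✓; |WR| = 24.00 ✓; ∠(WR, RJ) = 84.10° ✗; |RJ| = 16.90 ✓.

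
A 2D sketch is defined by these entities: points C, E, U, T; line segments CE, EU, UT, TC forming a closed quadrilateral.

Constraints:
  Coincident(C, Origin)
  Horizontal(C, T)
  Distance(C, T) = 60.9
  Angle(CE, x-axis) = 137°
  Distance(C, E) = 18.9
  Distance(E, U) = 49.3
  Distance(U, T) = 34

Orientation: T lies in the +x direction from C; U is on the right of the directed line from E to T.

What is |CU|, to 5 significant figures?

31.197

Checks: |EU| = 49.30 ✓; |UT| = 34.00 ✓.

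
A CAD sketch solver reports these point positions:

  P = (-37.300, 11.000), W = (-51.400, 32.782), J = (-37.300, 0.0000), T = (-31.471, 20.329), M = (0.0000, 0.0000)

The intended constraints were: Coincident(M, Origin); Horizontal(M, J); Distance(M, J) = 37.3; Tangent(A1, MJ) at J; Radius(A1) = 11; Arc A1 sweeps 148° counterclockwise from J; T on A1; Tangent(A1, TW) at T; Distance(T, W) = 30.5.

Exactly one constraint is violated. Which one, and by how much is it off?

Distance(T, W) = 30.5 — off by 7.00.

M = (0.00, 0.00) ✓; M.y = 0.00, J.y = 0.00 ✓; |MJ| = 37.30 ✓; ∠(PJ, JM) = 90.00° ✓; |PJ| = 11.00 ✓; bearing(P→T) − bearing(P→J) = 148.0° ✓; |PT| = 11.00 ✓; ∠(PT, TW) = 90.00° ✓; |TW| = 23.50 ✗.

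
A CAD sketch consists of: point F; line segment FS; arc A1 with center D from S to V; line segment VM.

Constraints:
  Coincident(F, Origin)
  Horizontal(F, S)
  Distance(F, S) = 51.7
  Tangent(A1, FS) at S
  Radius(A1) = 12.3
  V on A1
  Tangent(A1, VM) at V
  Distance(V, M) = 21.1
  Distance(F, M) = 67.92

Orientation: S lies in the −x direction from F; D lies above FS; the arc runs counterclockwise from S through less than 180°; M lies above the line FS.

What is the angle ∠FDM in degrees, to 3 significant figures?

117°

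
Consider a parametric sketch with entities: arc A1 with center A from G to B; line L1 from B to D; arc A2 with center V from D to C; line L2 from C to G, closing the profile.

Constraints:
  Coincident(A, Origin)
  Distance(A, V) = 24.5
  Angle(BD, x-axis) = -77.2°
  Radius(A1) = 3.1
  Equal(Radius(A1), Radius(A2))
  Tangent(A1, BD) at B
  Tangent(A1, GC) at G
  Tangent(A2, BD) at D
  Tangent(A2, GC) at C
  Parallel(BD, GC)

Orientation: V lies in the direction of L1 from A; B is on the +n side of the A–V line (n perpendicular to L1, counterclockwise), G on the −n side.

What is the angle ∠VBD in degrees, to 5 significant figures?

7.2113°

Tangency of A1 to both parallel lines with radius 3.1 puts B and G at A ± 3.1·n: B = (3.0230, 0.68680), G = (-3.0230, -0.68680). Equal radii place D and C the same way about V: D = V + 3.1·n = (8.4509, -23.204), C = V − 3.1·n = (2.4050, -24.578). Then cos ∠VBD = BV·BD / (|BV||BD|), giving 7.2113°.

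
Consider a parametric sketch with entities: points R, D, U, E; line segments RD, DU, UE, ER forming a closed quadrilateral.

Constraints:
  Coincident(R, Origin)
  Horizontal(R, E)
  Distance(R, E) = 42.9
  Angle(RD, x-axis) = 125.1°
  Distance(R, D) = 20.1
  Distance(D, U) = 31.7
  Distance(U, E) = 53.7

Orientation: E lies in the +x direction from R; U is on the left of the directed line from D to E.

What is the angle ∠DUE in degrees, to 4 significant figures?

78.95°

Checks: |DU| = 31.70 ✓; |UE| = 53.70 ✓.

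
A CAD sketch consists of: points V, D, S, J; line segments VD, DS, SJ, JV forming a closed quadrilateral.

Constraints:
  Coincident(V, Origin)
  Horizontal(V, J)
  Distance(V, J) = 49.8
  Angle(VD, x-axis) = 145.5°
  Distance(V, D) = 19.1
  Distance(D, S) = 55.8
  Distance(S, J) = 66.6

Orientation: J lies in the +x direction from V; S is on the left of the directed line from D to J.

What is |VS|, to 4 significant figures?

59.13

Checks: |DS| = 55.80 ✓; |SJ| = 66.60 ✓.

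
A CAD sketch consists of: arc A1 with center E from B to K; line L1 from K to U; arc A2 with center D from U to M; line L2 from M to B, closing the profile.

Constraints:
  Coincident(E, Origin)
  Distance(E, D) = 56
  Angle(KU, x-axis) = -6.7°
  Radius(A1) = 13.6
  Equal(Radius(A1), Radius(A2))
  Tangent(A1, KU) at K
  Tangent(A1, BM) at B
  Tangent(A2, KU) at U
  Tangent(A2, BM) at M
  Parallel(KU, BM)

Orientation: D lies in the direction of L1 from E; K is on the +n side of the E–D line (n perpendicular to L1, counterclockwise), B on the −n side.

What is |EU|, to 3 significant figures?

57.6

The slot axis is L1's direction at -6.7°, so u = (cos -6.7°, sin -6.7°) = (0.993, -0.117) and n = (−sin -6.7°, cos -6.7°) = (0.117, 0.993). E is at the origin and D lies 56.0 along u from E, so D = 56.0·u = (55.6, -6.53). Tangency of A1 to both parallel lines with radius 13.6 puts K and B at E ± 13.6·n: K = (1.59, 13.5), B = (-1.59, -13.5). Equal radii place U and M the same way about D: U = D + 13.6·n = (57.2, 6.97), M = D − 13.6·n = (54.0, -20.0). Then |EU| = |U − E| = 57.6.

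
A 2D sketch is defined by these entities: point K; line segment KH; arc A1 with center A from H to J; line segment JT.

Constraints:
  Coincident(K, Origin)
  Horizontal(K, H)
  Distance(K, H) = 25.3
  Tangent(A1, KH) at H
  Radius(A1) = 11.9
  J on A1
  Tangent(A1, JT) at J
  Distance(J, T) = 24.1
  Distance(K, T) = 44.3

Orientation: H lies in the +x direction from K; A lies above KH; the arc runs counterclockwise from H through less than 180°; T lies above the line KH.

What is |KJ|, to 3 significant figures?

39.8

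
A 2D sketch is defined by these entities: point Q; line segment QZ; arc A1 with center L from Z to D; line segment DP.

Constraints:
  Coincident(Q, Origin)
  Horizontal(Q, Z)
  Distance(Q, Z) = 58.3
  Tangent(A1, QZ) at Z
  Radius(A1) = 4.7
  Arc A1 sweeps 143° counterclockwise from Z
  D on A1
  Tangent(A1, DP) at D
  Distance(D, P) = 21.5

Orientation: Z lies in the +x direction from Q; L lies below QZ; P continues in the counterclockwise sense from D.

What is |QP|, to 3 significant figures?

75.7

Q is at the origin; Q and Z share the same y with |QZ| = 58.3 and Z on the +x side, so Z = (58.3, 0.00). Since A1 is tangent to QZ there, LZ ⟂ QZ, so L = Z + (0, -4.7) = (58.3, -4.70). On A1, Z sits at bearing 90° from L; a 143° counterclockwise sweep puts D at bearing 233°, so D = L + 4.7·(cos 233°, sin 233°) = (55.5, -8.45). Since A1 is tangent to DP there, LD ⟂ DP, so DP runs along (−sin 233°, cos 233°); with |DP| = 21.5, P = (72.6, -21.4). Then |QP| = |P − Q| = 75.7.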